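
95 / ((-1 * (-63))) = 95 / 63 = 1.51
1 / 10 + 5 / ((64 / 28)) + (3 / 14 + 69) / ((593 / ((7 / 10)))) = 22479 / 9488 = 2.37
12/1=12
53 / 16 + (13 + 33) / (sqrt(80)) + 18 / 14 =515 / 112 + 23*sqrt(5) / 10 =9.74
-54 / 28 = -27 / 14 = -1.93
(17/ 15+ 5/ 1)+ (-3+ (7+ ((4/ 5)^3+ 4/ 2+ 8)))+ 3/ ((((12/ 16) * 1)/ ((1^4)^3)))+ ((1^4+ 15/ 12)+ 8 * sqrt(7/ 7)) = 52343/ 1500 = 34.90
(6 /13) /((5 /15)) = 18 /13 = 1.38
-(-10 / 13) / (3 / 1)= 10 / 39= 0.26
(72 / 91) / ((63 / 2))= 16 / 637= 0.03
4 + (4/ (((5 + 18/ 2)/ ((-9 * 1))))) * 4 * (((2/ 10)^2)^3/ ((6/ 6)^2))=4.00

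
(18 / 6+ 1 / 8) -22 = -151 / 8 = -18.88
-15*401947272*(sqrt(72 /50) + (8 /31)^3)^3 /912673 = -7186656208508894134558656 /603268231906152089575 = -11912.87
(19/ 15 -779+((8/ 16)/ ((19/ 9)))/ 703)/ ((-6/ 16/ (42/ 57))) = 17452141784/ 11420235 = 1528.18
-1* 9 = -9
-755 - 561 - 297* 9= -3989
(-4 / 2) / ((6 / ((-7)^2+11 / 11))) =-50 / 3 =-16.67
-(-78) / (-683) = -78 / 683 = -0.11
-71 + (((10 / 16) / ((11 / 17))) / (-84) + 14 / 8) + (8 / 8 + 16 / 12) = -164911 / 2464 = -66.93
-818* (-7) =5726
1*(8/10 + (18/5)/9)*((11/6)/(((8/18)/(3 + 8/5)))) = 2277/100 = 22.77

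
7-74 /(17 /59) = -4247 /17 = -249.82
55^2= 3025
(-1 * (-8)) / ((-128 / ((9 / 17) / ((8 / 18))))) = -81 / 1088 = -0.07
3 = 3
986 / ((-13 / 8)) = -7888 / 13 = -606.77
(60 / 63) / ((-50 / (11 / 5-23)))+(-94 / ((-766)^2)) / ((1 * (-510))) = 691590287 / 1745599100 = 0.40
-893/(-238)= 893/238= 3.75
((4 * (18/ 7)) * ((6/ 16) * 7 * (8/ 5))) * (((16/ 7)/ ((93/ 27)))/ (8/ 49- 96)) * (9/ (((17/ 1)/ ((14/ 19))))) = -3429216/ 29388155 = -0.12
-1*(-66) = 66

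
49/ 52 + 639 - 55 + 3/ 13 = 30429/ 52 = 585.17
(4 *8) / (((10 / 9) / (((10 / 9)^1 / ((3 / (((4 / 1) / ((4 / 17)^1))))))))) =544 / 3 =181.33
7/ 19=0.37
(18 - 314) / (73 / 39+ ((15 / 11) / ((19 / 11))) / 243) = -2961036 / 18757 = -157.86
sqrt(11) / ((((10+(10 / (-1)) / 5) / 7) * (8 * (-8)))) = -7 * sqrt(11) / 512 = -0.05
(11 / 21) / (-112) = -11 / 2352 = -0.00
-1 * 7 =-7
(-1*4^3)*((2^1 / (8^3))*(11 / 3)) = -11 / 12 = -0.92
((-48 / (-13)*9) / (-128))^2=0.07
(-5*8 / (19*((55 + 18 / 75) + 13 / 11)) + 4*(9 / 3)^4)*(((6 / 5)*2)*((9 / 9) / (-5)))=-95505496 / 614175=-155.50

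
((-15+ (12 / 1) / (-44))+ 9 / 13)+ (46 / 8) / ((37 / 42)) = -85221 / 10582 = -8.05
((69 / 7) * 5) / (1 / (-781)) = -269445 / 7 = -38492.14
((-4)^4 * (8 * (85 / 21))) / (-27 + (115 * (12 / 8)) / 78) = -9052160 / 27069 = -334.41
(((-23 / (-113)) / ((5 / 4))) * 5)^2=8464 / 12769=0.66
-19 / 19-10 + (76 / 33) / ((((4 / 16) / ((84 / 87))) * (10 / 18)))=7991 / 1595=5.01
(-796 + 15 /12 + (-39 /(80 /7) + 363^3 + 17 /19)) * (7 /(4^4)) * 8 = 508925561151 /48640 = 10463107.75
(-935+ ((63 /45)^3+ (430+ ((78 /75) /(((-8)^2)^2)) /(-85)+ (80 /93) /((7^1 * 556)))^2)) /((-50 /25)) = -91983.97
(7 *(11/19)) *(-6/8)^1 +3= -3/76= -0.04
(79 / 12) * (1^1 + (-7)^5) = -221279 / 2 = -110639.50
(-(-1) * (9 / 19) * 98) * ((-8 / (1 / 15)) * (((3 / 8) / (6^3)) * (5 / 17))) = -3675 / 1292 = -2.84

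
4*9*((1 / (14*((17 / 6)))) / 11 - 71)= -3345696 / 1309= -2555.92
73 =73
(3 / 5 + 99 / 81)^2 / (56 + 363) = 6724 / 848475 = 0.01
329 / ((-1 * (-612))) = 329 / 612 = 0.54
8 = 8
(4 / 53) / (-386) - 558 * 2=-1116.00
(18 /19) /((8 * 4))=9 /304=0.03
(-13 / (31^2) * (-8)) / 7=104 / 6727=0.02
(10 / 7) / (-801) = -10 / 5607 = -0.00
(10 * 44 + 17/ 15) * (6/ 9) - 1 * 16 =12514/ 45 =278.09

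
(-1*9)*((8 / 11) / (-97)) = 72 / 1067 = 0.07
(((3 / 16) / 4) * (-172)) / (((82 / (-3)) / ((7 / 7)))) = 387 / 1312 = 0.29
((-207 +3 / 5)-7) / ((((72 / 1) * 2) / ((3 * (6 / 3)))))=-1067 / 120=-8.89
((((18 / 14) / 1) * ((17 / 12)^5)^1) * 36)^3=2862423051509815793 / 155373797376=18422817.10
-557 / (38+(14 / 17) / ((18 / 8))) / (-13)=85221 / 76310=1.12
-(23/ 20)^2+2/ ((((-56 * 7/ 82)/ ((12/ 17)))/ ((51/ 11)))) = -580331/ 215600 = -2.69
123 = 123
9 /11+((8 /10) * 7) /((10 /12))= 2073 /275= 7.54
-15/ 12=-5/ 4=-1.25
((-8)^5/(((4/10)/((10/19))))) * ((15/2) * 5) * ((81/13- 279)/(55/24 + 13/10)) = 13071974400000/106457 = 122791121.30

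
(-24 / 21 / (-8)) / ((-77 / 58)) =-0.11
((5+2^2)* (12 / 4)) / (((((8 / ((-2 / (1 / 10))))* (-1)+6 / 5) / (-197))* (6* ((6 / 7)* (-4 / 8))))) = 20685 / 16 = 1292.81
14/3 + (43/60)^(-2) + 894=900.61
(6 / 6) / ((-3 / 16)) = -16 / 3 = -5.33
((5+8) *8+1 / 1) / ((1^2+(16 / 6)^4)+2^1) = 8505 / 4339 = 1.96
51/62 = 0.82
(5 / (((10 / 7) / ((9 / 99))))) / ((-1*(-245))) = 1 / 770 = 0.00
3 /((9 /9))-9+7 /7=-5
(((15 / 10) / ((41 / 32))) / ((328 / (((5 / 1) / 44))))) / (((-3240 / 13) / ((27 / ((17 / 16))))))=-0.00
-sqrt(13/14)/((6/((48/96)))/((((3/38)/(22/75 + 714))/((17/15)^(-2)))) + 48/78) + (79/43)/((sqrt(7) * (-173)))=-79 * sqrt(7)/52073 -3757 * sqrt(182)/4446079792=-0.00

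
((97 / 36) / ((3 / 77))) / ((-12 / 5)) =-37345 / 1296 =-28.82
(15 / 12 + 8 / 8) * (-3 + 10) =63 / 4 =15.75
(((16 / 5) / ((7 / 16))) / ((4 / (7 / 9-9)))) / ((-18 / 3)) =2368 / 945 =2.51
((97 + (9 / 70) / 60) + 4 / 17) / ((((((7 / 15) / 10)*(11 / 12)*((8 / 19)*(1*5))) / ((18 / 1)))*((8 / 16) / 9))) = 32054690601 / 91630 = 349827.46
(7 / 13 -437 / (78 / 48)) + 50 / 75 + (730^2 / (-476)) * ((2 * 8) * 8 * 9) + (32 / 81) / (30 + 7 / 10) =-49624379792591 / 38469249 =-1289975.27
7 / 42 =1 / 6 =0.17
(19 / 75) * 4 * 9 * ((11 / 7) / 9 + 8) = 7828 / 105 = 74.55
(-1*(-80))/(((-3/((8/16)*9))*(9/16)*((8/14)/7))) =-7840/3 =-2613.33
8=8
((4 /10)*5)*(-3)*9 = -54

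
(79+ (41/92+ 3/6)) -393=-28801/92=-313.05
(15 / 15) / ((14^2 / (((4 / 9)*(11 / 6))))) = 11 / 2646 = 0.00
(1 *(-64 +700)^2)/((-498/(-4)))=3248.96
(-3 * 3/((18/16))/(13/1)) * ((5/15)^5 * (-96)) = 256/1053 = 0.24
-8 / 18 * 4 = -16 / 9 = -1.78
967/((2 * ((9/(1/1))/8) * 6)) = 1934/27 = 71.63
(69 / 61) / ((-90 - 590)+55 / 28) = -1932 / 1158085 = -0.00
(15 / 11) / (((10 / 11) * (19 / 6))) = 9 / 19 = 0.47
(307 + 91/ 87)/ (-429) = -26800/ 37323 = -0.72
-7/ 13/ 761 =-7/ 9893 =-0.00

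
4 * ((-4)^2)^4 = 262144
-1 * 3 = -3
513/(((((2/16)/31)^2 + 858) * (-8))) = -3943944/52770433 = -0.07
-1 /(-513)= 1 /513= 0.00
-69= -69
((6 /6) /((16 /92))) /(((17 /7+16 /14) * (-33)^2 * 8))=161 /871200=0.00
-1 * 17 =-17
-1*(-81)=81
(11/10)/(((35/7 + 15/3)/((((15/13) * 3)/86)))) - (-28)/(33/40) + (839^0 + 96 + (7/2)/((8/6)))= 49278881/368940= 133.57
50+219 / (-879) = 14577 / 293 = 49.75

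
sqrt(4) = 2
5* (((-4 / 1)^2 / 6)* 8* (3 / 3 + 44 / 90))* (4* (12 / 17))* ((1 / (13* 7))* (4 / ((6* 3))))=137216 / 125307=1.10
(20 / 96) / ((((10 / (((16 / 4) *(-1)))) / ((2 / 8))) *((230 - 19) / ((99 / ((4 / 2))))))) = -33 / 6752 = -0.00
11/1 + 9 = 20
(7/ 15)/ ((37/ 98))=686/ 555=1.24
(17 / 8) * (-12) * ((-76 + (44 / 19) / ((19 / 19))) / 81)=11900 / 513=23.20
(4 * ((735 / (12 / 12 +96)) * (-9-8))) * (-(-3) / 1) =-149940 / 97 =-1545.77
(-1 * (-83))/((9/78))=2158/3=719.33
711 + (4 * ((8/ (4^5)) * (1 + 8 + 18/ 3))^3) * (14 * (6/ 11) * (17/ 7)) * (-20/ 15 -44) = 127163889/ 180224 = 705.59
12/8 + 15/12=11/4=2.75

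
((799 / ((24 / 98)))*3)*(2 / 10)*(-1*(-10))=39151 / 2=19575.50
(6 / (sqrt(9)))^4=16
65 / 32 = 2.03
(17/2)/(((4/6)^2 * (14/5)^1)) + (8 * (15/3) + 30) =8605/112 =76.83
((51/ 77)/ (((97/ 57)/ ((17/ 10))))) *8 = 197676/ 37345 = 5.29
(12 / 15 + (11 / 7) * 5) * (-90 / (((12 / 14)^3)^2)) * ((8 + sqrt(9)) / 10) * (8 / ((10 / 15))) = -18672577 / 720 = -25934.13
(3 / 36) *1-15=-179 / 12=-14.92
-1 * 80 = -80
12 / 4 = 3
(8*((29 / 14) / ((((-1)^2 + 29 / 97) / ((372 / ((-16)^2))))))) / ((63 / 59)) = 5144977 / 296352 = 17.36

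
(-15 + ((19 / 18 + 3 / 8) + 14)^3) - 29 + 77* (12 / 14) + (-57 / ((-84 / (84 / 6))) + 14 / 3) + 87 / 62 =42945959065 / 11570688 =3711.62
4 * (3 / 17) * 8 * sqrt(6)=96 * sqrt(6) / 17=13.83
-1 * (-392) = 392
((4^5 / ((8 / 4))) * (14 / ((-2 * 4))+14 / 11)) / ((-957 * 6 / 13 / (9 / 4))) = 4368 / 3509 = 1.24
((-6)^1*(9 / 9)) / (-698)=3 / 349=0.01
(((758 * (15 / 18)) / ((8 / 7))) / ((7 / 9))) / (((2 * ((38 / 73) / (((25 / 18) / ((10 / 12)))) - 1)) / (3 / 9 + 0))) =-691675 / 4016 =-172.23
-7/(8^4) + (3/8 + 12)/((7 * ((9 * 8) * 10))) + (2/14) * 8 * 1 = 23421/20480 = 1.14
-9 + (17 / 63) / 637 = -361162 / 40131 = -9.00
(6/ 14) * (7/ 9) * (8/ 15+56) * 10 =1696/ 9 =188.44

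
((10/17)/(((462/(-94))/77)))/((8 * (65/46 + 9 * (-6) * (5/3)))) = 1081/83130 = 0.01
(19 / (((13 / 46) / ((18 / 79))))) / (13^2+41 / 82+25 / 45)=283176 / 3143647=0.09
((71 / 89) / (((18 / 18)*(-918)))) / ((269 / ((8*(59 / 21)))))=-16756 / 230767299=-0.00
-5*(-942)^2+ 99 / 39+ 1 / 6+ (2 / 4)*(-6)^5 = -4440705.29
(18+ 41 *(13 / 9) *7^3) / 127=182981 / 1143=160.09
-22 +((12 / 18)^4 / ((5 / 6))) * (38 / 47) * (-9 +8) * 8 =-149318 / 6345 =-23.53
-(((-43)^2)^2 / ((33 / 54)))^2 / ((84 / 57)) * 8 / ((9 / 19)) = -303799701615405192 / 847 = -358677333666357.96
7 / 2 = 3.50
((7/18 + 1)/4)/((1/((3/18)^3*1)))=25/15552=0.00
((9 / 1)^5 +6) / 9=6561.67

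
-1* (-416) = 416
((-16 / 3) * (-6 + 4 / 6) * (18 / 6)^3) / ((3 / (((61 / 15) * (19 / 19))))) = 15616 / 15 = 1041.07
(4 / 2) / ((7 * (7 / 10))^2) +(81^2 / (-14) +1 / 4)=-4497645 / 9604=-468.31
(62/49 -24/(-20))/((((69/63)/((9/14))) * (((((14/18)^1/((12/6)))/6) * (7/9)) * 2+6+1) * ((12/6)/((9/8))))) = 8916399/77785540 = 0.11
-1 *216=-216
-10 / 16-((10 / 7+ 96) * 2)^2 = -37969.93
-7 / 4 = -1.75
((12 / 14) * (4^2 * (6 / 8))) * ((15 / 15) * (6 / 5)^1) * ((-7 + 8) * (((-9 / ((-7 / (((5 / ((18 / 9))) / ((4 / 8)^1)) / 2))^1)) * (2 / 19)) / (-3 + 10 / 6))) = -2916 / 931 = -3.13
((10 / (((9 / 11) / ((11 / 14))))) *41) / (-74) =-24805 / 4662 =-5.32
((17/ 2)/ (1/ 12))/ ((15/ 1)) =34/ 5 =6.80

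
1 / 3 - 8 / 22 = -1 / 33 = -0.03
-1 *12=-12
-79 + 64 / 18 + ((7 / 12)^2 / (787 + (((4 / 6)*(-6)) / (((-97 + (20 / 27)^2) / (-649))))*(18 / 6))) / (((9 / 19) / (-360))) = -67764064697 / 893859822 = -75.81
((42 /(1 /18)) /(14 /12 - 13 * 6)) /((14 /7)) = -2268 /461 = -4.92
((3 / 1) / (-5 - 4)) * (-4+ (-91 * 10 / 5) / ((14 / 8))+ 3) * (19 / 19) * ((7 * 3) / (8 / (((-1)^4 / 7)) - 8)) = 245 / 16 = 15.31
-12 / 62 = -6 / 31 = -0.19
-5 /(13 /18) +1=-77 /13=-5.92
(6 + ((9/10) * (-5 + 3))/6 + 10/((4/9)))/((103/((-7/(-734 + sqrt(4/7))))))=329 * sqrt(7)/323702220 + 845201/323702220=0.00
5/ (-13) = -5/ 13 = -0.38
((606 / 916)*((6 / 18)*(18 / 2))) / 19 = 909 / 8702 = 0.10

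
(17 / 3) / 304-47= -42847 / 912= -46.98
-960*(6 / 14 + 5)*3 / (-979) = 109440 / 6853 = 15.97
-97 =-97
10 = 10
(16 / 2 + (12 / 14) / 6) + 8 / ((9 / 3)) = 227 / 21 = 10.81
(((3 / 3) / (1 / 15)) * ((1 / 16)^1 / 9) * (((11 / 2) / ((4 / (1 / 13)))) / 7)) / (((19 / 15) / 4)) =275 / 55328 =0.00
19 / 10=1.90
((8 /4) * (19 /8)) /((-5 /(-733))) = 13927 /20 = 696.35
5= 5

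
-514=-514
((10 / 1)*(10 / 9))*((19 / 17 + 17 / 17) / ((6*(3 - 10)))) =-200 / 357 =-0.56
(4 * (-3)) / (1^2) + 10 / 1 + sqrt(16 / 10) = -2 + 2 * sqrt(10) / 5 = -0.74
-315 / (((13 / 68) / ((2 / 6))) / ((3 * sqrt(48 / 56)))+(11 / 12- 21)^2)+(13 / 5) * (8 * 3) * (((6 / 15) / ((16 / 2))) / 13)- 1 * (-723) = 60147360 * sqrt(42) / 974913084601+17608368828864681 / 24372827115025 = 722.46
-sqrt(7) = -2.65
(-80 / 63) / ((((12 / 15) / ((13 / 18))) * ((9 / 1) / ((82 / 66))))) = -26650 / 168399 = -0.16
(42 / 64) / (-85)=-21 / 2720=-0.01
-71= -71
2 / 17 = 0.12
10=10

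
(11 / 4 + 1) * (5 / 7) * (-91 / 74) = -975 / 296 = -3.29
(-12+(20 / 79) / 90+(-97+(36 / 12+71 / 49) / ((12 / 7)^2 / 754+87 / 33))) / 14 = -40935061267 / 5340410586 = -7.67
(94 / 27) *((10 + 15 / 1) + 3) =2632 / 27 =97.48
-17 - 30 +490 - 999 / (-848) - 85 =304583 / 848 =359.18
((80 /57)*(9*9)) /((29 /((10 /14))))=10800 /3857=2.80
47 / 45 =1.04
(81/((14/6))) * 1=243/7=34.71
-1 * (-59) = 59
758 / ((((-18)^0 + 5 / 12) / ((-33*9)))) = -2701512 / 17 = -158912.47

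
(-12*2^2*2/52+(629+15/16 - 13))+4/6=384233/624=615.76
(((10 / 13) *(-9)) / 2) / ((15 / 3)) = -9 / 13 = -0.69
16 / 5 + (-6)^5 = -38864 / 5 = -7772.80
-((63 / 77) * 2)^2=-324 / 121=-2.68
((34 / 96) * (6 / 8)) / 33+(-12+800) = 1664273 / 2112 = 788.01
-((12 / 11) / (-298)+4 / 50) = -3128 / 40975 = -0.08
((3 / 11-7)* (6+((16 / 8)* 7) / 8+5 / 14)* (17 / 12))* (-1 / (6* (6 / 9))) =142783 / 7392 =19.32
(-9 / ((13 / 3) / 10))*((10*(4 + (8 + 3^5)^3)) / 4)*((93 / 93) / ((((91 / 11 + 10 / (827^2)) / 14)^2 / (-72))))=947280318231498464009412000 / 5595091598845957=169305596074.05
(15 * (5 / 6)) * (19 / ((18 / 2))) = 475 / 18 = 26.39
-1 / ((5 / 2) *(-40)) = 1 / 100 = 0.01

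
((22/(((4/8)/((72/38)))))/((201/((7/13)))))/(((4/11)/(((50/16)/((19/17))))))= 1079925/628862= 1.72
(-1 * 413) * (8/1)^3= -211456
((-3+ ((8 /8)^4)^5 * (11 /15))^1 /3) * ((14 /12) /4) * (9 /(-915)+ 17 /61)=-4879 /82350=-0.06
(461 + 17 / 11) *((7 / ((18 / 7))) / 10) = 20776 / 165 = 125.92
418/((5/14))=5852/5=1170.40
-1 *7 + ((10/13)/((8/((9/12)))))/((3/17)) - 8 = -3035/208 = -14.59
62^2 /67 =3844 /67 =57.37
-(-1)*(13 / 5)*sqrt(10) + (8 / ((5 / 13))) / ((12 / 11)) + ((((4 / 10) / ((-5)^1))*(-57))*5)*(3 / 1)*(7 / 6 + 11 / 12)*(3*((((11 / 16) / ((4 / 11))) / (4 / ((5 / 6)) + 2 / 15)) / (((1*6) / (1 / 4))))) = 34.11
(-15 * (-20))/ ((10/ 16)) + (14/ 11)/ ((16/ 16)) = 5294/ 11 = 481.27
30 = 30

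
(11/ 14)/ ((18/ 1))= 11/ 252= 0.04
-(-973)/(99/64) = 62272/99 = 629.01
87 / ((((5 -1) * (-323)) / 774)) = -33669 / 646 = -52.12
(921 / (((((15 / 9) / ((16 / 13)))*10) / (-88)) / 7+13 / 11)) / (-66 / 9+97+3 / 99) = 28083132 / 3172195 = 8.85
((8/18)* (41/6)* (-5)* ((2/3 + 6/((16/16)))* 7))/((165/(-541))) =2323.49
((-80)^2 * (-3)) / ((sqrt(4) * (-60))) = 160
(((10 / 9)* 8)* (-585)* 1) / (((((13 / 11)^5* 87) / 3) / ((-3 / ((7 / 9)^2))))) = 15654157200 / 40585181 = 385.71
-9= -9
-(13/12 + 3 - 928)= 11087/12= 923.92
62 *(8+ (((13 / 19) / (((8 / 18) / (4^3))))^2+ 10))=217674684 / 361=602976.96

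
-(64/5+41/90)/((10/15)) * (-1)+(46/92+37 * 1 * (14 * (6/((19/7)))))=1328597/1140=1165.44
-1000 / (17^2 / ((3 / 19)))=-3000 / 5491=-0.55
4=4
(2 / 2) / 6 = 0.17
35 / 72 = 0.49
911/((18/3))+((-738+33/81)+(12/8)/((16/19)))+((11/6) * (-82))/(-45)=-2508353/4320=-580.64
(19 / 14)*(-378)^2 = 193914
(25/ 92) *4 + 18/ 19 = 889/ 437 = 2.03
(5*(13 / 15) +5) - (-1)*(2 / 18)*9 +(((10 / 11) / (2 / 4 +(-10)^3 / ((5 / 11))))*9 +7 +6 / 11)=2594870 / 145167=17.88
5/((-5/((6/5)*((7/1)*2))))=-84/5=-16.80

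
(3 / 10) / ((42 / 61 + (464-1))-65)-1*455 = -110655817 / 243200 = -455.00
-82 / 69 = -1.19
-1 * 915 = -915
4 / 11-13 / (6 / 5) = -691 / 66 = -10.47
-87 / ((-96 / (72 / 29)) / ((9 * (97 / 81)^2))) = 9409 / 324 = 29.04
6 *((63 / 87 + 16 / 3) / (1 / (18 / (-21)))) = -31.15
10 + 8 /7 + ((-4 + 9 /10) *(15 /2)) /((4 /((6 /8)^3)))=62295 /7168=8.69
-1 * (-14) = 14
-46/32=-23/16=-1.44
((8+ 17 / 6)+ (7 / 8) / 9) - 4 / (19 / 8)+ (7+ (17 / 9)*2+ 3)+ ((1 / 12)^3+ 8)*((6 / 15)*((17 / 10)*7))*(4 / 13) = 3707099 / 106704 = 34.74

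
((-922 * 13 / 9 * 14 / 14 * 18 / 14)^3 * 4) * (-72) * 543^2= 146222756609321763072 / 343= 426305412855165490.01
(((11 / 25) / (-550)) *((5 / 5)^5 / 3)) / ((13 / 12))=-2 / 8125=-0.00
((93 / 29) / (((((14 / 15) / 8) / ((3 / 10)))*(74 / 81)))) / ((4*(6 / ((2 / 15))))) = 7533 / 150220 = 0.05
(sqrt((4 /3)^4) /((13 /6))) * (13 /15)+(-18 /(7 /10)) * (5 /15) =-7.86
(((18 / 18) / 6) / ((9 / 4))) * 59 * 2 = 236 / 27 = 8.74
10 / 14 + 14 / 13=1.79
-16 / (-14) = 8 / 7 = 1.14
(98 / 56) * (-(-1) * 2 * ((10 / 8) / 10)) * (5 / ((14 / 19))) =95 / 32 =2.97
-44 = -44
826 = 826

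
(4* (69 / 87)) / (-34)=-46 / 493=-0.09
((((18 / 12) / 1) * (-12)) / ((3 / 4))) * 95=-2280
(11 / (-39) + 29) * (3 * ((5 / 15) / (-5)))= -224 / 39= -5.74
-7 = -7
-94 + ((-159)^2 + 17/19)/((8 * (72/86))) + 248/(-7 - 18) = 125541611/34200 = 3670.81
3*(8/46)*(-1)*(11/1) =-132/23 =-5.74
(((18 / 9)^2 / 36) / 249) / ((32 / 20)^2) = 25 / 143424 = 0.00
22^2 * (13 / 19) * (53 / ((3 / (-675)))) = -75032100 / 19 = -3949057.89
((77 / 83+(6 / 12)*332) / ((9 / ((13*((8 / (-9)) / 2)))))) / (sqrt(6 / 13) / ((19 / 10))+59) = -199486008020 / 109825132959+136887400*sqrt(78) / 109825132959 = -1.81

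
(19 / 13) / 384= 19 / 4992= 0.00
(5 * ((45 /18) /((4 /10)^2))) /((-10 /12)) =-375 /4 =-93.75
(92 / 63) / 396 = 23 / 6237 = 0.00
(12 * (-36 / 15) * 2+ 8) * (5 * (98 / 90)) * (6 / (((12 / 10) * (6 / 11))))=-66836 / 27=-2475.41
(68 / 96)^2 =289 / 576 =0.50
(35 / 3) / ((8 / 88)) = 385 / 3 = 128.33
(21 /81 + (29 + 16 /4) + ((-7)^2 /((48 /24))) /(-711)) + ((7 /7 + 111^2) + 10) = 52750049 /4266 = 12365.22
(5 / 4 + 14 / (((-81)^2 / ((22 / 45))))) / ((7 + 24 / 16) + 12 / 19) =28071683 / 204900030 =0.14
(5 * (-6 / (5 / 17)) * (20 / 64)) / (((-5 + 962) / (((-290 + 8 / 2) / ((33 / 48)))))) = 4420 / 319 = 13.86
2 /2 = 1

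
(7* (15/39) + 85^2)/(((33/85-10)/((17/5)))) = -27154440/10621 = -2556.67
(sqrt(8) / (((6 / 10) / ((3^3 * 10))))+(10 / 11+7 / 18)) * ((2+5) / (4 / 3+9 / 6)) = 1799 / 561+37800 * sqrt(2) / 17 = 3147.75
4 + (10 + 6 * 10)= 74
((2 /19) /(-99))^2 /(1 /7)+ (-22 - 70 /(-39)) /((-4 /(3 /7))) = 697020265 /321972651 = 2.16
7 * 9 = 63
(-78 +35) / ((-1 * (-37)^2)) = 43 / 1369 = 0.03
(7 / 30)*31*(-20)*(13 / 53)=-5642 / 159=-35.48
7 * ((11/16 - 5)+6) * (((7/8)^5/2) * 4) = 3176523/262144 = 12.12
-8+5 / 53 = -419 / 53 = -7.91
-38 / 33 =-1.15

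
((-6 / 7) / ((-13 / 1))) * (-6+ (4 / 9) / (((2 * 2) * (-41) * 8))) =-17713 / 44772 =-0.40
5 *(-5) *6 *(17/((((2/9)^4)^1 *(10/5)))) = -8365275/16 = -522829.69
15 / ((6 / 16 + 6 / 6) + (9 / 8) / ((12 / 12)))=6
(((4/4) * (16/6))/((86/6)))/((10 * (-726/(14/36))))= -0.00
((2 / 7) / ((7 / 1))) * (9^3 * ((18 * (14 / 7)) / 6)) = 8748 / 49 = 178.53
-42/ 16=-21/ 8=-2.62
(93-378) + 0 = -285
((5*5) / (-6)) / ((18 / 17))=-425 / 108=-3.94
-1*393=-393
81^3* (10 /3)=1771470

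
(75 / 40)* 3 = 45 / 8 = 5.62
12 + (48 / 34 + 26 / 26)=245 / 17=14.41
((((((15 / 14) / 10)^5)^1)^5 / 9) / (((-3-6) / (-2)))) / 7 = 10460353203 / 5284681618822285532935702846518591488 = 0.00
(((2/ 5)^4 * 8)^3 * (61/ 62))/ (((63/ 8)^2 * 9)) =4093640704/ 270349365234375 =0.00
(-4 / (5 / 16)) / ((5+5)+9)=-0.67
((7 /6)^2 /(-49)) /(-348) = 1 /12528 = 0.00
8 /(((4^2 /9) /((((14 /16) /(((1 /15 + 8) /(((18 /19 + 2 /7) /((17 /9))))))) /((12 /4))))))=16605 /156332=0.11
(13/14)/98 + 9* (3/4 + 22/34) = 12.58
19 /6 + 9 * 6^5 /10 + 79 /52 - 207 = 6796.09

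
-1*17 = -17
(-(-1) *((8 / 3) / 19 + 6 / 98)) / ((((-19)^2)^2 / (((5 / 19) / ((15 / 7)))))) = 563 / 2963890503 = 0.00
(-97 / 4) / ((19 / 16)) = -388 / 19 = -20.42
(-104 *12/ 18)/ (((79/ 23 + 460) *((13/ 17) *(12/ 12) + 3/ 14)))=-66976/ 438273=-0.15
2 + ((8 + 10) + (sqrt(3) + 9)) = sqrt(3) + 29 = 30.73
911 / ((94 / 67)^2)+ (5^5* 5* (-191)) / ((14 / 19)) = -250485779897 / 61852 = -4049760.39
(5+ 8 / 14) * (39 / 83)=1521 / 581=2.62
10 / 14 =5 / 7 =0.71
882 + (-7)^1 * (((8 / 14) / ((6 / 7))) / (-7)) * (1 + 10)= 2668 / 3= 889.33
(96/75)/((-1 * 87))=-32/2175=-0.01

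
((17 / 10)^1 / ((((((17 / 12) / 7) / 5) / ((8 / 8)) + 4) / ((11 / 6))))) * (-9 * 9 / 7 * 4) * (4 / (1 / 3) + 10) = -1332936 / 1697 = -785.47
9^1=9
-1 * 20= -20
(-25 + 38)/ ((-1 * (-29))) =13/ 29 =0.45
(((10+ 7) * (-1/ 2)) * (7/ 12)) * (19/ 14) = -323/ 48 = -6.73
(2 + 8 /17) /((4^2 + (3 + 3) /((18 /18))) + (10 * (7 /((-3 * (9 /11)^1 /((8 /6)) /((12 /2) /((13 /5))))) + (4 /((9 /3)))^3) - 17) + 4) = -14742 /328457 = -0.04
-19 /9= -2.11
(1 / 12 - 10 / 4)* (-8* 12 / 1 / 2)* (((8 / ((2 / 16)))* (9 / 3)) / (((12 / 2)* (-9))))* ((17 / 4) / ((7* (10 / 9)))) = -7888 / 35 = -225.37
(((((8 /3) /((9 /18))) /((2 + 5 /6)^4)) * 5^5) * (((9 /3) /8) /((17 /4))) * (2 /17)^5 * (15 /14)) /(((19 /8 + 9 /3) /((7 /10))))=6220800000 /86687737719307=0.00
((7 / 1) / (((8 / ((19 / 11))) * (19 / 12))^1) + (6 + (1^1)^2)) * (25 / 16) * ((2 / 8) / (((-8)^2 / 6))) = 13125 / 45056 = 0.29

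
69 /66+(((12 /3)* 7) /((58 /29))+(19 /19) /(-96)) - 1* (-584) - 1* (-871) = 1552357 /1056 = 1470.04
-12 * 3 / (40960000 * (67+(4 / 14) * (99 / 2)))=-63 / 5816320000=-0.00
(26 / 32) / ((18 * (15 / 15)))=13 / 288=0.05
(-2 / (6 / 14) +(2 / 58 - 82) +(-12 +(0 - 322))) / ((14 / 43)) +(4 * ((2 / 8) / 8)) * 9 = -6288859 / 4872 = -1290.82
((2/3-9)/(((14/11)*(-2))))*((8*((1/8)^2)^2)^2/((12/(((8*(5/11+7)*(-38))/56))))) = -19475/462422016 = -0.00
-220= -220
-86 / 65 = -1.32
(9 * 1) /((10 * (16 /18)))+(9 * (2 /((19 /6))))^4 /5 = 2187338337 /10425680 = 209.80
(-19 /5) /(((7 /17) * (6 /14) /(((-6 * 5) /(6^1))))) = 323 /3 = 107.67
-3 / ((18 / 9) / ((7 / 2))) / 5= -21 / 20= -1.05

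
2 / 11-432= -4750 / 11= -431.82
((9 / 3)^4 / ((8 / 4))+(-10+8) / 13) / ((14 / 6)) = 3147 / 182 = 17.29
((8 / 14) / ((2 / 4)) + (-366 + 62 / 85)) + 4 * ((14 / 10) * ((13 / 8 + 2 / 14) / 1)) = -421531 / 1190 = -354.23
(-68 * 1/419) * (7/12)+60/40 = 3533/2514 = 1.41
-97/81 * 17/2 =-1649/162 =-10.18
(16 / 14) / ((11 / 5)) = 40 / 77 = 0.52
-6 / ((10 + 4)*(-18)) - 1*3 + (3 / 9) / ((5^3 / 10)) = -3097 / 1050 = -2.95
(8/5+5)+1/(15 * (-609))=12058/1827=6.60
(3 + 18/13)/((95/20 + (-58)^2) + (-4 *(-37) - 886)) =228/136799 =0.00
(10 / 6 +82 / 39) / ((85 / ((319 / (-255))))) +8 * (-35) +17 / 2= -153035087 / 563550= -271.56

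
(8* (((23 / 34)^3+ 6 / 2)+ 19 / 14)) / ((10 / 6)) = 3851823 / 171955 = 22.40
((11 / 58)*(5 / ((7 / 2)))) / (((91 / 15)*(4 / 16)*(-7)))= -3300 / 129311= -0.03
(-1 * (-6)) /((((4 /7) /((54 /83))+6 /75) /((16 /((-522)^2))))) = 175 /476006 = 0.00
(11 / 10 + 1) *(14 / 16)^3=7203 / 5120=1.41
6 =6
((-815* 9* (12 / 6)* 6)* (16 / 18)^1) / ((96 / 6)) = -4890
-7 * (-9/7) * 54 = 486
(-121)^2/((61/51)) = 12240.84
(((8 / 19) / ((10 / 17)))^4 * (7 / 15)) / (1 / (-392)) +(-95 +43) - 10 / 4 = -250512763363 / 2443518750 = -102.52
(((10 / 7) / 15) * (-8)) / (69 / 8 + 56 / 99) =-4224 / 50953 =-0.08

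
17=17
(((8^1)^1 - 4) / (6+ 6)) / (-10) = -1 / 30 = -0.03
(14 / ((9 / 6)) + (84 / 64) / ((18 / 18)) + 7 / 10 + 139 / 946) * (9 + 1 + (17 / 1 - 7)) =1304659 / 5676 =229.86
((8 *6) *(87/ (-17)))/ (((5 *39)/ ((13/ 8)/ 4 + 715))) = -901.22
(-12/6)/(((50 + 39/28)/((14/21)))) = -112/4317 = -0.03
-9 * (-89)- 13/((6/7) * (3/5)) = 775.72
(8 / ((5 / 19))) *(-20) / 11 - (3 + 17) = -828 / 11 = -75.27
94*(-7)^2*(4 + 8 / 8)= 23030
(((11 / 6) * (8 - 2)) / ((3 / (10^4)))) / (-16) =-6875 / 3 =-2291.67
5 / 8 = 0.62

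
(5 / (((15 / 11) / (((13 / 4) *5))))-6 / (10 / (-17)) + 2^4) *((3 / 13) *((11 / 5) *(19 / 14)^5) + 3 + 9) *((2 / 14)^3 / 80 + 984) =1786043223015559911 / 1475789056000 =1210229.35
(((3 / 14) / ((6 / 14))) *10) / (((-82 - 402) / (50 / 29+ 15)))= -0.17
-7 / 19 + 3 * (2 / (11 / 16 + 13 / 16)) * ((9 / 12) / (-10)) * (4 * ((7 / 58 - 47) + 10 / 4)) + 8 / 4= 151213 / 2755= 54.89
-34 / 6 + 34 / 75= -391 / 75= -5.21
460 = 460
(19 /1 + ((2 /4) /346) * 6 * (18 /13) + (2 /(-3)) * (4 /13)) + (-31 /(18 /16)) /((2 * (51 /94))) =-6.59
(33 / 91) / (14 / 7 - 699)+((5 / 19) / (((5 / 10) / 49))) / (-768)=-15780383 / 462763392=-0.03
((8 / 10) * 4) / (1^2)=16 / 5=3.20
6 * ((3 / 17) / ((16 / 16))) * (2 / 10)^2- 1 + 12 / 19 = -2633 / 8075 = -0.33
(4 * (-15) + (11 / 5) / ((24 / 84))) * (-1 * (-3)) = -156.90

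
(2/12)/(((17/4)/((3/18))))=1/153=0.01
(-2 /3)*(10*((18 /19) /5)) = -24 /19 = -1.26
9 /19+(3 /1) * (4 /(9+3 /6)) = 33 /19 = 1.74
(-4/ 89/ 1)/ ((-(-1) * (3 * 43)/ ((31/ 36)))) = -31/ 103329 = -0.00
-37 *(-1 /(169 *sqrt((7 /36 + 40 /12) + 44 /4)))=222 *sqrt(523) /88387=0.06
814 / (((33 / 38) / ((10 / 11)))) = 28120 / 33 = 852.12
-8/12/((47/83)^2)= -13778/6627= -2.08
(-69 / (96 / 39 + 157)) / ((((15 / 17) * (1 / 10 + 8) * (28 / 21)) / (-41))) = 1.86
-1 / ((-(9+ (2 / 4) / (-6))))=12 / 107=0.11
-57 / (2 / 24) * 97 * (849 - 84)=-50756220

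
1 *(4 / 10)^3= 8 / 125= 0.06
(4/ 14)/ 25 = 2/ 175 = 0.01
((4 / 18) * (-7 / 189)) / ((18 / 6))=-2 / 729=-0.00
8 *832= 6656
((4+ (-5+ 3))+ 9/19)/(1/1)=47/19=2.47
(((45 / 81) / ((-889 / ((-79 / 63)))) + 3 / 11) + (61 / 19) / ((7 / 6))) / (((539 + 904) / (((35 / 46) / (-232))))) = -398402975 / 57940898059044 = -0.00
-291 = -291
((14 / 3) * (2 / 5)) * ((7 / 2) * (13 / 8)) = 637 / 60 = 10.62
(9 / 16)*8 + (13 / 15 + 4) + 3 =371 / 30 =12.37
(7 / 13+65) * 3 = 2556 / 13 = 196.62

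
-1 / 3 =-0.33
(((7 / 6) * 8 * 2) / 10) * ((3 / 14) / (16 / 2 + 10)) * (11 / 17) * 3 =11 / 255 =0.04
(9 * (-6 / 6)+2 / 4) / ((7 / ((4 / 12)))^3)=-0.00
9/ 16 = 0.56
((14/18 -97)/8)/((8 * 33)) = -433/9504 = -0.05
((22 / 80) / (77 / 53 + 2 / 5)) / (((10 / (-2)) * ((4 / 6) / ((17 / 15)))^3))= -2864279 / 19640000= -0.15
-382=-382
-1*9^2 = -81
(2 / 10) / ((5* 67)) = 0.00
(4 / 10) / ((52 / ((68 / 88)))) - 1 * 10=-28583 / 2860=-9.99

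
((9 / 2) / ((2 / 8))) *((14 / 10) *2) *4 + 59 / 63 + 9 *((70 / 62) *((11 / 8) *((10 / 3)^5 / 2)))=90152057 / 29295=3077.39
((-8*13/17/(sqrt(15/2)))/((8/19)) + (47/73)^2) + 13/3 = 75904/15987 -247*sqrt(30)/255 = -0.56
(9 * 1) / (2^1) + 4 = 17 / 2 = 8.50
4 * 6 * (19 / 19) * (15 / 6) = 60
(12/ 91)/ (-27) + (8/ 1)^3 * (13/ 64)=85172/ 819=104.00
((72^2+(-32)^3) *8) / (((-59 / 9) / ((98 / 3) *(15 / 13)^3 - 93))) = -1441330.02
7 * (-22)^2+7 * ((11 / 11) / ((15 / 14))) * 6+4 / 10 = 17138 / 5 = 3427.60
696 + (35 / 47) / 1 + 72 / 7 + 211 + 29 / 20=6050181 / 6580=919.48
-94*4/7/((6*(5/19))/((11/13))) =-28.79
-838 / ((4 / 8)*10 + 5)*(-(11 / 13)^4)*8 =49076632 / 142805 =343.66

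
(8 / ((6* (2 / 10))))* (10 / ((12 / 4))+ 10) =800 / 9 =88.89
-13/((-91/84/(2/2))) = 12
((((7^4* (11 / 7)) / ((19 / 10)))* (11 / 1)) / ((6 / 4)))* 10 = 8300600 / 57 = 145624.56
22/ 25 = 0.88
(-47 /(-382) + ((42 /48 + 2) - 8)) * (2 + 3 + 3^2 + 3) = -129931 /1528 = -85.03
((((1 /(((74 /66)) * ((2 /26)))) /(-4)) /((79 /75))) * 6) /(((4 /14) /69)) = -46621575 /11692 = -3987.48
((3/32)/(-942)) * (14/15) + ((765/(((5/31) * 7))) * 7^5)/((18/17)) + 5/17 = 13778804049721/1281120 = 10755279.79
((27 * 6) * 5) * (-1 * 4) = -3240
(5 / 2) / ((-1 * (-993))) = 5 / 1986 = 0.00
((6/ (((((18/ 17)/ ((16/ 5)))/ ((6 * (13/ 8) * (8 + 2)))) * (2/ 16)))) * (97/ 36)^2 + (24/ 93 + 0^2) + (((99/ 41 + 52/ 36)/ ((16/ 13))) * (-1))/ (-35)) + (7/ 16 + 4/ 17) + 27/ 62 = 100643189141371/ 980093520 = 102687.33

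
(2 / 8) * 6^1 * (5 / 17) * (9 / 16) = 135 / 544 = 0.25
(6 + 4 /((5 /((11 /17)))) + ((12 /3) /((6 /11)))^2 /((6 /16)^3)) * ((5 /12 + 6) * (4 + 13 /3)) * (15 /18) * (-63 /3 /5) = -28564711945 /148716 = -192075.58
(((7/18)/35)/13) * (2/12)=1/7020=0.00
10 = 10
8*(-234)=-1872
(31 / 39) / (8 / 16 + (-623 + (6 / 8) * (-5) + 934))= 124 / 48009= 0.00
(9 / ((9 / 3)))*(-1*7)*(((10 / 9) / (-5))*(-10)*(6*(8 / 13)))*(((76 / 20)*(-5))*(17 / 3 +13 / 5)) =1055488 / 39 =27063.79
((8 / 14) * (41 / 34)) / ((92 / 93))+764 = 4185949 / 5474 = 764.70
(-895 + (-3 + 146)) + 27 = -725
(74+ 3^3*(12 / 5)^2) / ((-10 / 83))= -238127 / 125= -1905.02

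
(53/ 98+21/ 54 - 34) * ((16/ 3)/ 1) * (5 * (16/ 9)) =-18667520/ 11907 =-1567.78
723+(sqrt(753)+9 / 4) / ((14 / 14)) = sqrt(753)+2901 / 4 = 752.69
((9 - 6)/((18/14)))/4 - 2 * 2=-41/12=-3.42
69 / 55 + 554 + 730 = 70689 / 55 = 1285.25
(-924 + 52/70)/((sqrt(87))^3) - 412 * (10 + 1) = -4533.14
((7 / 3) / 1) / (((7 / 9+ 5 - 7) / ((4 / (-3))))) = 28 / 11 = 2.55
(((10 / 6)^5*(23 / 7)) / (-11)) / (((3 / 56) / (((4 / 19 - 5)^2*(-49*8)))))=1866537400000 / 2894859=644776.62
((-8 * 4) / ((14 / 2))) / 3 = -32 / 21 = -1.52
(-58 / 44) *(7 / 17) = -203 / 374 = -0.54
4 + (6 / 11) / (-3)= 42 / 11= 3.82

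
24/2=12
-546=-546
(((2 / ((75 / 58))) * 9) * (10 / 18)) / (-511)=-116 / 7665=-0.02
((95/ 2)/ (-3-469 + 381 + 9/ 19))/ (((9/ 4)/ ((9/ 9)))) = -361/ 1548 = -0.23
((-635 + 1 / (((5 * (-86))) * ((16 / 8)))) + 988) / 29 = 303579 / 24940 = 12.17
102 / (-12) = -17 / 2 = -8.50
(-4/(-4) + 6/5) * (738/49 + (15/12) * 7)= 52.38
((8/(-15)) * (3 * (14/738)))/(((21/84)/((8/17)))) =-1792/31365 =-0.06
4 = 4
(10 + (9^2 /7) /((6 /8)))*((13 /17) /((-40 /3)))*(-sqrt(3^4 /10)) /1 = 31239*sqrt(10) /23800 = 4.15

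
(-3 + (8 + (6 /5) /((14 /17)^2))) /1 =3317 /490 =6.77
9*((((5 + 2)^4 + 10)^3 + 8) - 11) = 126134572752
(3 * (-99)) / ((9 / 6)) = -198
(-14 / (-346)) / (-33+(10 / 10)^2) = -7 / 5536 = -0.00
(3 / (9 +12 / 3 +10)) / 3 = 1 / 23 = 0.04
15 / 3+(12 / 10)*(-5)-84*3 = -253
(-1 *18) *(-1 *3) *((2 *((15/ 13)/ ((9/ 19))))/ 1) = 3420/ 13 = 263.08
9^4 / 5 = 6561 / 5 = 1312.20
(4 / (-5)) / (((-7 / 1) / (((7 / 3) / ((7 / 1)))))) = 4 / 105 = 0.04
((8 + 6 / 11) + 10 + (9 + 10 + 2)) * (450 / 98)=97875 / 539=181.59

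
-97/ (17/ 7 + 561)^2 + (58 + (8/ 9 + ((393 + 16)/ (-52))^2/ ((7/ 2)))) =76.56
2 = 2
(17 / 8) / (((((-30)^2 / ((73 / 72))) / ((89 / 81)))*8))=110449 / 335923200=0.00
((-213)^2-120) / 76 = 45249 / 76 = 595.38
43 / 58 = 0.74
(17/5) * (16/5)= 272/25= 10.88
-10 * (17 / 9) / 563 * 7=-1190 / 5067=-0.23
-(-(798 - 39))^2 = -576081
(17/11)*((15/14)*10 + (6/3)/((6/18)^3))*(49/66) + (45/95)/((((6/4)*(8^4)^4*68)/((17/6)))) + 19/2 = 216787523462919880825/2588443885831192576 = 83.75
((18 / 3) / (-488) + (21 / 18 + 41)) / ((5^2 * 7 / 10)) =30857 / 12810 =2.41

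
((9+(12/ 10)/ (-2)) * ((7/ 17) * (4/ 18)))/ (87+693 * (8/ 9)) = 196/ 179265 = 0.00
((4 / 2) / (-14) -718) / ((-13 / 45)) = 2485.88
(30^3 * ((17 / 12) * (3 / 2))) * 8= 459000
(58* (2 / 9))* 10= 1160 / 9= 128.89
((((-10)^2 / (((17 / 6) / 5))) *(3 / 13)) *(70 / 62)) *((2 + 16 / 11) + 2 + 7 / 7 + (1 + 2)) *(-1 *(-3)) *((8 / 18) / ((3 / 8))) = 8960000 / 5797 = 1545.63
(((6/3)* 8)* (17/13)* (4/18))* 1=544/117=4.65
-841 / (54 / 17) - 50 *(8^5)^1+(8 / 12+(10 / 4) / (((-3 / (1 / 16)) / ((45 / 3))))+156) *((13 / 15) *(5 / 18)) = -8494643567 / 5184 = -1638627.23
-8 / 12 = -0.67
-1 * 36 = -36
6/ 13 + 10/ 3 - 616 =-23876/ 39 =-612.21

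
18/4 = 9/2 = 4.50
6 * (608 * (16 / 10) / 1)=5836.80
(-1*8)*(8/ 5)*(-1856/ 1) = 118784/ 5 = 23756.80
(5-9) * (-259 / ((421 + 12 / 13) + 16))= 13468 / 5693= 2.37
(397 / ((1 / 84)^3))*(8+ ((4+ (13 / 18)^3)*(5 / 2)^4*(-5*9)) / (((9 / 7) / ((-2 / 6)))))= 76337307773573 / 162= 471217949219.59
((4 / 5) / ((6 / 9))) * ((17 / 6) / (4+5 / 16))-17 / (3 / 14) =-27098 / 345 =-78.54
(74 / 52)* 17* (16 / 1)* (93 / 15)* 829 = 129317368 / 65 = 1989497.97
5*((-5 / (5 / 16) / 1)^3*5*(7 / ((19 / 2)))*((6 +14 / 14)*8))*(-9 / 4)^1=180633600 / 19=9507031.58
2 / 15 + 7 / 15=3 / 5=0.60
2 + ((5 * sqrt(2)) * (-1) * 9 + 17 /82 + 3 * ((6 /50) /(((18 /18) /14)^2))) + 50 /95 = 2854787 /38950-45 * sqrt(2) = 9.65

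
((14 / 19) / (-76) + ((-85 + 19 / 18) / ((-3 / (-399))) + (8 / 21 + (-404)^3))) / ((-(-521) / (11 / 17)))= -81907.50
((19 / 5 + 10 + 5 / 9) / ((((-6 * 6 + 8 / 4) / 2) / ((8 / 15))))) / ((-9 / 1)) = 304 / 6075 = 0.05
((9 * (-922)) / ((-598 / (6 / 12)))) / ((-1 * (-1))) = 4149 / 598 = 6.94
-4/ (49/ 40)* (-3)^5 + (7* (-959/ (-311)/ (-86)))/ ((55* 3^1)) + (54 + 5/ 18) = 274976570192/ 324362115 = 847.75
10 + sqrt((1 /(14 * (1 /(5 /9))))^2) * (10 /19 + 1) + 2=28873 /2394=12.06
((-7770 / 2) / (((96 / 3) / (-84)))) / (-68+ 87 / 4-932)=-11655 / 1118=-10.42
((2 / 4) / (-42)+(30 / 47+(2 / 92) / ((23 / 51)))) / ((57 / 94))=1408891 / 1266426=1.11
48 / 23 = 2.09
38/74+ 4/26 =321/481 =0.67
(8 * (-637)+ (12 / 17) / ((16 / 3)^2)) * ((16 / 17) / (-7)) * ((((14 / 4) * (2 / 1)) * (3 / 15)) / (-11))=-5544421 / 63580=-87.20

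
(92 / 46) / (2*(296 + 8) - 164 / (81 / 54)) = 3 / 748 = 0.00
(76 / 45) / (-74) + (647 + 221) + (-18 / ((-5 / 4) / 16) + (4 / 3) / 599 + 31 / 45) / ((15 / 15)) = 219227855 / 199467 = 1099.07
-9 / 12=-0.75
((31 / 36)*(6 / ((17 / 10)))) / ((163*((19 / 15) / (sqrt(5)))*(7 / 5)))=3875*sqrt(5) / 368543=0.02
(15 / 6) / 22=5 / 44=0.11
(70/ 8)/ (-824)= -35/ 3296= -0.01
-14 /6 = -7 /3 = -2.33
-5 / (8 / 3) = -15 / 8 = -1.88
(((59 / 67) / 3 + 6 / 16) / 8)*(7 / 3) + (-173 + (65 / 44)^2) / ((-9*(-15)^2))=293496529 / 1050667200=0.28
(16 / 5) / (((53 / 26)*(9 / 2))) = 832 / 2385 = 0.35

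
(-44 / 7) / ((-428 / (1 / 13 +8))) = 165 / 1391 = 0.12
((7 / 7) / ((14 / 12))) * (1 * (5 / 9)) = 10 / 21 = 0.48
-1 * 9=-9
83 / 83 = 1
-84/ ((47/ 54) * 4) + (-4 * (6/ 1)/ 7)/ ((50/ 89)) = -248646/ 8225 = -30.23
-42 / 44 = -21 / 22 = -0.95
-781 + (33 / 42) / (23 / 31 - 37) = -12290157 / 15736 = -781.02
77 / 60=1.28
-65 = -65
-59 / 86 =-0.69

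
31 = 31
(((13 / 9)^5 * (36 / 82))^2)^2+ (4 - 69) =-36273071423468068919249 / 5236192181870167076001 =-6.93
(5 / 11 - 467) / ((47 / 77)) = -35924 / 47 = -764.34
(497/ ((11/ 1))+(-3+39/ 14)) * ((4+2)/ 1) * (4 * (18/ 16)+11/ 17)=519375/ 374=1388.70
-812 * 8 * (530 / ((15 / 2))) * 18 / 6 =-1377152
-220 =-220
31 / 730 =0.04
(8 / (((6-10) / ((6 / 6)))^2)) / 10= 1 / 20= 0.05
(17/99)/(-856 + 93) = -17/75537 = -0.00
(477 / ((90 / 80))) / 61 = 424 / 61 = 6.95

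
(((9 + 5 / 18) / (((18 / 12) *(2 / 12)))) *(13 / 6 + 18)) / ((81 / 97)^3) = 18442383311 / 14348907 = 1285.28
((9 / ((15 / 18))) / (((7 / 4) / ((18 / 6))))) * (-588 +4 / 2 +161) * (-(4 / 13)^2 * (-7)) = -881280 / 169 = -5214.67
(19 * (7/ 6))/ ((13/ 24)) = 532/ 13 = 40.92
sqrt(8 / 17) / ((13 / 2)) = 4 * sqrt(34) / 221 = 0.11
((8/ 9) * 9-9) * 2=-2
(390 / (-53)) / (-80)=39 / 424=0.09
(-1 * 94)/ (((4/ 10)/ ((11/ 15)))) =-517/ 3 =-172.33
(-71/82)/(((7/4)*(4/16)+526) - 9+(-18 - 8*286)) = 568/1173297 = 0.00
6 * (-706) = -4236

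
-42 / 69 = -14 / 23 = -0.61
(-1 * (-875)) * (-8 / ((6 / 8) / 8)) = -224000 / 3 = -74666.67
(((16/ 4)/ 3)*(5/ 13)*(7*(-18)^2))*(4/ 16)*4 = 15120/ 13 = 1163.08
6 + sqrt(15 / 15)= 7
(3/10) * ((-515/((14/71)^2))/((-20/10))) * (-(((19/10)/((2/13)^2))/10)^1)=-5001675159/313600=-15949.22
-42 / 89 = -0.47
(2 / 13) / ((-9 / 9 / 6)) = -12 / 13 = -0.92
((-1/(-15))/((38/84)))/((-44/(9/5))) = -63/10450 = -0.01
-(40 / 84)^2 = -100 / 441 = -0.23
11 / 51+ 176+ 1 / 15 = 14984 / 85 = 176.28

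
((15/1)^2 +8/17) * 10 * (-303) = -11613990/17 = -683175.88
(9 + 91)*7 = 700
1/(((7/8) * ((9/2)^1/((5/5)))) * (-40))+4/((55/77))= 5.59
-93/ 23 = -4.04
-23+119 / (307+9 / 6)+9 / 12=-53961 / 2468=-21.86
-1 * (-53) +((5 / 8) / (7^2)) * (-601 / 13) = 267083 / 5096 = 52.41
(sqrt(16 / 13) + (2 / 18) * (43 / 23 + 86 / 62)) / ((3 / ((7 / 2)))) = 301 / 713 + 14 * sqrt(13) / 39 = 1.72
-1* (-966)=966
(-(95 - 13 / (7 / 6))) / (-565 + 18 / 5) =2935 / 19649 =0.15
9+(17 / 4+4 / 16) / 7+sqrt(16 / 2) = 12.47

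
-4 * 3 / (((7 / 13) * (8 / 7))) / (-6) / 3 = 13 / 12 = 1.08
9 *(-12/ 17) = -108/ 17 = -6.35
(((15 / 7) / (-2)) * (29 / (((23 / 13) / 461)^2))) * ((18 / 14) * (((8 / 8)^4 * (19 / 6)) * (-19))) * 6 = 50760690792435 / 51842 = 979142216.59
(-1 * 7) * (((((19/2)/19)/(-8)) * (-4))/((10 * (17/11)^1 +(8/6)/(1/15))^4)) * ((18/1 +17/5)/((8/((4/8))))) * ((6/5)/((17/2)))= -10966109/52437996000000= -0.00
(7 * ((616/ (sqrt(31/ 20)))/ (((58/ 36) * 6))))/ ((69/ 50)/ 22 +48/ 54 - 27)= -256132800 * sqrt(155)/ 231833221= -13.75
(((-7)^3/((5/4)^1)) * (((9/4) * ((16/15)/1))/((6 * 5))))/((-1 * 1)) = 21.95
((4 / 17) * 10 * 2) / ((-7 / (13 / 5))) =-208 / 119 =-1.75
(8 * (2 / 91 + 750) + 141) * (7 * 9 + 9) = 40236984 / 91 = 442164.66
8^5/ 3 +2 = 32774/ 3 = 10924.67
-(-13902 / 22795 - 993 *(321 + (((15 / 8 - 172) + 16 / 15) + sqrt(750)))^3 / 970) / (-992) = -103487816231781709 / 26049761280000 - 111229997659 *sqrt(30) / 307916800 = -5951.26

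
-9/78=-0.12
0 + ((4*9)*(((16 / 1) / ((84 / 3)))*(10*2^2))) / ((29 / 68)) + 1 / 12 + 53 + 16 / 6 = 1611989 / 812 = 1985.21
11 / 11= 1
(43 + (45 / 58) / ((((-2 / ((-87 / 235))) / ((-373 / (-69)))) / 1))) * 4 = 189289 / 1081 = 175.11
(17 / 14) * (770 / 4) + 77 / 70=234.85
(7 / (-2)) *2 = -7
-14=-14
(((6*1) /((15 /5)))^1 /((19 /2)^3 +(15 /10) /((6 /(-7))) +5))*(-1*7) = -112 /6885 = -0.02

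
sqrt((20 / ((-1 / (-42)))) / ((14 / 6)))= 6 * sqrt(10)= 18.97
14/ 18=7/ 9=0.78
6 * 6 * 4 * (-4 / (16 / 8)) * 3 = -864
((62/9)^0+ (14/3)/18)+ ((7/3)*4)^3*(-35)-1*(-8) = -768070/27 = -28447.04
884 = 884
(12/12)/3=1/3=0.33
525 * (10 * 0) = 0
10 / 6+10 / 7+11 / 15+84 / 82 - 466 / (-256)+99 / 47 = 75794429 / 8632960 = 8.78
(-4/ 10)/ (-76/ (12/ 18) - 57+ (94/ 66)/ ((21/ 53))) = 693/ 290030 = 0.00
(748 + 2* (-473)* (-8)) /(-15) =-2772 /5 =-554.40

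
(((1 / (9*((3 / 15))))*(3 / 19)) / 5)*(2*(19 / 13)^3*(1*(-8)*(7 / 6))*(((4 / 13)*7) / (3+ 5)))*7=-495292 / 257049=-1.93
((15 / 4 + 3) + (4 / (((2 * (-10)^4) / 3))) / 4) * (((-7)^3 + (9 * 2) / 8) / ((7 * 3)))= -61336363 / 560000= -109.53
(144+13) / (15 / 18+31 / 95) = 89490 / 661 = 135.39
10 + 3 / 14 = 143 / 14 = 10.21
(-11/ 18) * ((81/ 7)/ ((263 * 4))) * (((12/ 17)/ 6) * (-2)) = 99/ 62594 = 0.00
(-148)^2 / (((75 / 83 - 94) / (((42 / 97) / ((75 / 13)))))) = -330881824 / 18737975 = -17.66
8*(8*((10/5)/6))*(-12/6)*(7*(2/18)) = -33.19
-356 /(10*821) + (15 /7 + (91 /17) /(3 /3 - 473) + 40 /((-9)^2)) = 48221451491 /18676140840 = 2.58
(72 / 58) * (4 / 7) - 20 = -3916 / 203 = -19.29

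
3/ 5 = 0.60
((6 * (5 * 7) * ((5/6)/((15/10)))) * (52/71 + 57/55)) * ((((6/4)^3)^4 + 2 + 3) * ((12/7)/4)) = 19060591735/1599488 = 11916.68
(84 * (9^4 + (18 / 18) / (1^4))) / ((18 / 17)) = 1561756 / 3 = 520585.33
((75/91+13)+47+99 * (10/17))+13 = 204296/1547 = 132.06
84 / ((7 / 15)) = 180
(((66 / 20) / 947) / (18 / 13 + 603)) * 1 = 143 / 24801930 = 0.00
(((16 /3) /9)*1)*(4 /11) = 64 /297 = 0.22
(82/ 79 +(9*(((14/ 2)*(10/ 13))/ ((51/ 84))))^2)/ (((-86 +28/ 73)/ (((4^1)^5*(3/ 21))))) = -918941412058112/ 84403353125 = -10887.50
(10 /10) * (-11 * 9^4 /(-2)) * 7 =505197 /2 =252598.50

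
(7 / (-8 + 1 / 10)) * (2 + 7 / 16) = -1365 / 632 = -2.16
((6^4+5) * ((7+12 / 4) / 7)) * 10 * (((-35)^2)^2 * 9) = 251011687500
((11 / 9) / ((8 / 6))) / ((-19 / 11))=-0.53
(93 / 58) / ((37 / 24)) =1116 / 1073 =1.04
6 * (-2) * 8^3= -6144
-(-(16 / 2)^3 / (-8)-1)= -63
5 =5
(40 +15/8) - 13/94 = 15693/376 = 41.74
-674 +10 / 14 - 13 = -686.29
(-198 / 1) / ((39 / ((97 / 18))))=-1067 / 39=-27.36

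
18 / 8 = 9 / 4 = 2.25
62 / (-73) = -0.85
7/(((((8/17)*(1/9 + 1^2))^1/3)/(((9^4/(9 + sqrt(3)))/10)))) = 63241479/20800 - 7026831*sqrt(3)/20800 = 2455.32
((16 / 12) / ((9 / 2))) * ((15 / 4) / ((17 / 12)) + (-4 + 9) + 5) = 1720 / 459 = 3.75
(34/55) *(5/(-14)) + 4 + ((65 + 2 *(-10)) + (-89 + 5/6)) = -18197/462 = -39.39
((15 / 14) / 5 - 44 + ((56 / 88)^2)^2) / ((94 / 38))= -169885061 / 9633778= -17.63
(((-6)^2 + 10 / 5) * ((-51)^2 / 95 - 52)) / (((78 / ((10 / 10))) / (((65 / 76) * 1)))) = -2339 / 228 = -10.26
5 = 5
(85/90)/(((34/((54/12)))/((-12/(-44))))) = 3/88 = 0.03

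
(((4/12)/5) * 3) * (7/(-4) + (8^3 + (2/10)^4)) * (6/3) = 1275629/6250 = 204.10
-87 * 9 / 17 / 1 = -783 / 17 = -46.06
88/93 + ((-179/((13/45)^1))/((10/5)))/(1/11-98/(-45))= -368242501/2715414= -135.61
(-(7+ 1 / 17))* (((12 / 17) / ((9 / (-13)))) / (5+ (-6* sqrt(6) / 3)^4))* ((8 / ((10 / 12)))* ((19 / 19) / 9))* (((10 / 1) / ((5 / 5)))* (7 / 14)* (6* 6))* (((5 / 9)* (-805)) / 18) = -38272000 / 647649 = -59.09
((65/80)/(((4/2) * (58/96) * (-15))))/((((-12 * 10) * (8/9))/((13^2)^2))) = 1113879/92800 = 12.00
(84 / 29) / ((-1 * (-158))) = 42 / 2291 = 0.02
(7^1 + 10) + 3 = 20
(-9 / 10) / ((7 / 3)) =-0.39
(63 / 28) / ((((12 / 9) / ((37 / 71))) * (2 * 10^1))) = 0.04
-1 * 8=-8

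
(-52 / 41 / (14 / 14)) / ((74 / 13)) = -338 / 1517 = -0.22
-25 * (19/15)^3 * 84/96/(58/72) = -48013/870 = -55.19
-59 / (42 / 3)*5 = -295 / 14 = -21.07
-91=-91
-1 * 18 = -18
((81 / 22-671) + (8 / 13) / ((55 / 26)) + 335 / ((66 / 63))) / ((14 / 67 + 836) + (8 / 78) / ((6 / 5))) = -149717061 / 360564160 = -0.42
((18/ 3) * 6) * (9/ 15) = 108/ 5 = 21.60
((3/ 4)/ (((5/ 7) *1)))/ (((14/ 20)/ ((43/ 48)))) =43/ 32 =1.34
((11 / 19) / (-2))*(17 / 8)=-187 / 304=-0.62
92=92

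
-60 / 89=-0.67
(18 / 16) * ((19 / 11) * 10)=855 / 44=19.43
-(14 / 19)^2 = -196 / 361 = -0.54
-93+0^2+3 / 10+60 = -327 / 10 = -32.70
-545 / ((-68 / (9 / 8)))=4905 / 544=9.02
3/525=1/175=0.01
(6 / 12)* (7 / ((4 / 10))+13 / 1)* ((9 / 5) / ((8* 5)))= 549 / 800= 0.69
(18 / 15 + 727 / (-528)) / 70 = -467 / 184800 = -0.00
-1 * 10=-10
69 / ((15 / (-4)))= -92 / 5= -18.40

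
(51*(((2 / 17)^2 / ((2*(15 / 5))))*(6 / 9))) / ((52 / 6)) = 2 / 221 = 0.01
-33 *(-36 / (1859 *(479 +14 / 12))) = 648 / 486889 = 0.00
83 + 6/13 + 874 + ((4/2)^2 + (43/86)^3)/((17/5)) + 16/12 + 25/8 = 2554229/2652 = 963.13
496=496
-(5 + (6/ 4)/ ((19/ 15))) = -235/ 38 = -6.18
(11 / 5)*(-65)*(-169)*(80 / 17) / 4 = 483340 / 17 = 28431.76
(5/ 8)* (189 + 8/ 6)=2855/ 24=118.96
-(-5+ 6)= -1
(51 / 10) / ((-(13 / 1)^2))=-51 / 1690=-0.03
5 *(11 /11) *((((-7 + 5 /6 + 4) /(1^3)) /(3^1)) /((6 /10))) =-325 /54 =-6.02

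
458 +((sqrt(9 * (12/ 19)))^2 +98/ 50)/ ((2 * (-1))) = 431469/ 950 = 454.18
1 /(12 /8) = 2 /3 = 0.67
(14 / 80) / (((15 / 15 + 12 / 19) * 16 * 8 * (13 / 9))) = 0.00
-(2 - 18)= 16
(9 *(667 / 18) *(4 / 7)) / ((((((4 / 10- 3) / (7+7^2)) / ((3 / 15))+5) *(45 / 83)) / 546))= 161211232 / 4005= 40252.49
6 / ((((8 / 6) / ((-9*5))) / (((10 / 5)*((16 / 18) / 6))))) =-60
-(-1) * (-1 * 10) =-10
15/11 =1.36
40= 40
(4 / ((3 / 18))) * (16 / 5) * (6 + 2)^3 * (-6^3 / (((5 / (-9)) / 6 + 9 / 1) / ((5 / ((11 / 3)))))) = -6879707136 / 5291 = -1300265.95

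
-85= -85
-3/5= -0.60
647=647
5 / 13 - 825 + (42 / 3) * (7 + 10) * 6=7844 / 13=603.38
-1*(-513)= 513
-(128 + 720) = -848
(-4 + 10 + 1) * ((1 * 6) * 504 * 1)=21168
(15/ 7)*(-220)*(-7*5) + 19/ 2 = 33019/ 2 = 16509.50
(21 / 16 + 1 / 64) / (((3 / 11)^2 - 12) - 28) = -10285 / 309184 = -0.03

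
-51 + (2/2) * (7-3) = -47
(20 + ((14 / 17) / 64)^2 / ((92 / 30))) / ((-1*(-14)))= 272261855 / 190582784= 1.43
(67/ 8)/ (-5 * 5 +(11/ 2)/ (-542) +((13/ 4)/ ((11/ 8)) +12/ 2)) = -199727/ 396986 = -0.50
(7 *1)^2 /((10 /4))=98 /5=19.60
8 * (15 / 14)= 60 / 7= 8.57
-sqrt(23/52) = -sqrt(299)/26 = -0.67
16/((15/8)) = 128/15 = 8.53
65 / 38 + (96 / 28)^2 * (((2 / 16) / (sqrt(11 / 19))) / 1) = 65 / 38 + 72 * sqrt(209) / 539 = 3.64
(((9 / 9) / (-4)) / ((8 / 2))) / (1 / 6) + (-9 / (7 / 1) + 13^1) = 635 / 56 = 11.34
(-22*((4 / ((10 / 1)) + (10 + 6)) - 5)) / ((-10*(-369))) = -209 / 3075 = -0.07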